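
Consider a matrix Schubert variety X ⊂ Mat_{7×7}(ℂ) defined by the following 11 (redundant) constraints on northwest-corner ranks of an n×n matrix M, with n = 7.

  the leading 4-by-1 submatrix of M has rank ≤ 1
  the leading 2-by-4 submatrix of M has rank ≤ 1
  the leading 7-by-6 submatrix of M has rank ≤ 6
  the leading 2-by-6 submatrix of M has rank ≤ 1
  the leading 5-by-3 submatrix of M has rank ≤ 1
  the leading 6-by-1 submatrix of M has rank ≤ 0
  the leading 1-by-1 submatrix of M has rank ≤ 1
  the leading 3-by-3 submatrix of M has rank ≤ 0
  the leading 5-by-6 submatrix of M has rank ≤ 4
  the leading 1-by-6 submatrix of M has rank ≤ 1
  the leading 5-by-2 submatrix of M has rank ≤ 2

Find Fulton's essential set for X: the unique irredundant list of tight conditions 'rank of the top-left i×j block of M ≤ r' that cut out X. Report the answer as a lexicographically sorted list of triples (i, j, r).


Reconstructing r_w from the 11 given conditions:

  row 1: 0 0 0 1 1 1 1
  row 2: 0 0 0 1 1 1 2
  row 3: 0 0 0 1 2 2 3
  row 4: 0 1 1 2 3 3 4
  row 5: 0 1 1 2 3 4 5
  row 6: 0 1 2 3 4 5 6
  row 7: 1 2 3 4 5 6 7

reading off 1-entries of Δ²R: w = (4, 7, 5, 2, 6, 3, 1).

Rothe diagram D(w) (15 cells), 4 SE-corners (essential conditions):

[(2, 6, 1), (3, 3, 0), (5, 3, 1), (6, 1, 0)]


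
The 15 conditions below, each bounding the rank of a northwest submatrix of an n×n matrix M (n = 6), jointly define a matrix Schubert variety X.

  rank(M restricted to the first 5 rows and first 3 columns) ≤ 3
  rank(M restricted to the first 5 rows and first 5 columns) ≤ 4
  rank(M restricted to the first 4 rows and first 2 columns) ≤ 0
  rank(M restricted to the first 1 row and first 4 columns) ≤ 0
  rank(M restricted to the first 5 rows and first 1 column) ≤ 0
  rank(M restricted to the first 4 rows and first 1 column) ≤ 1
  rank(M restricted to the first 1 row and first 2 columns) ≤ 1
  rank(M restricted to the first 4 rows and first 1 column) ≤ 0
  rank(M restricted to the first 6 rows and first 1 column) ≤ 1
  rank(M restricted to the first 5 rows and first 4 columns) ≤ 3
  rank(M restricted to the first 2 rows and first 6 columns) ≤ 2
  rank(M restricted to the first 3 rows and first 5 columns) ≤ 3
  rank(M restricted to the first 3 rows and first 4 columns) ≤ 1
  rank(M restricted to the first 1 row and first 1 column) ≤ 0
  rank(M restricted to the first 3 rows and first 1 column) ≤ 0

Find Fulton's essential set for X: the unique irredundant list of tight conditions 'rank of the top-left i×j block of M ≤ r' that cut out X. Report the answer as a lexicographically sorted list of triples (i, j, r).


Propagating the 15 rank bounds to every northwest block:

  i=1: 0, 0, 0, 0, 1, 1
  i=2: 0, 0, 1, 1, 2, 2
  i=3: 0, 0, 1, 1, 2, 3
  i=4: 0, 0, 1, 2, 3, 4
  i=5: 0, 1, 2, 3, 4, 5
  i=6: 1, 2, 3, 4, 5, 6

so w = (5, 3, 6, 4, 2, 1).

4 SE-corners of the 12-cell Rothe diagram give Ess(w):

[(1, 4, 0), (3, 4, 1), (4, 2, 0), (5, 1, 0)]


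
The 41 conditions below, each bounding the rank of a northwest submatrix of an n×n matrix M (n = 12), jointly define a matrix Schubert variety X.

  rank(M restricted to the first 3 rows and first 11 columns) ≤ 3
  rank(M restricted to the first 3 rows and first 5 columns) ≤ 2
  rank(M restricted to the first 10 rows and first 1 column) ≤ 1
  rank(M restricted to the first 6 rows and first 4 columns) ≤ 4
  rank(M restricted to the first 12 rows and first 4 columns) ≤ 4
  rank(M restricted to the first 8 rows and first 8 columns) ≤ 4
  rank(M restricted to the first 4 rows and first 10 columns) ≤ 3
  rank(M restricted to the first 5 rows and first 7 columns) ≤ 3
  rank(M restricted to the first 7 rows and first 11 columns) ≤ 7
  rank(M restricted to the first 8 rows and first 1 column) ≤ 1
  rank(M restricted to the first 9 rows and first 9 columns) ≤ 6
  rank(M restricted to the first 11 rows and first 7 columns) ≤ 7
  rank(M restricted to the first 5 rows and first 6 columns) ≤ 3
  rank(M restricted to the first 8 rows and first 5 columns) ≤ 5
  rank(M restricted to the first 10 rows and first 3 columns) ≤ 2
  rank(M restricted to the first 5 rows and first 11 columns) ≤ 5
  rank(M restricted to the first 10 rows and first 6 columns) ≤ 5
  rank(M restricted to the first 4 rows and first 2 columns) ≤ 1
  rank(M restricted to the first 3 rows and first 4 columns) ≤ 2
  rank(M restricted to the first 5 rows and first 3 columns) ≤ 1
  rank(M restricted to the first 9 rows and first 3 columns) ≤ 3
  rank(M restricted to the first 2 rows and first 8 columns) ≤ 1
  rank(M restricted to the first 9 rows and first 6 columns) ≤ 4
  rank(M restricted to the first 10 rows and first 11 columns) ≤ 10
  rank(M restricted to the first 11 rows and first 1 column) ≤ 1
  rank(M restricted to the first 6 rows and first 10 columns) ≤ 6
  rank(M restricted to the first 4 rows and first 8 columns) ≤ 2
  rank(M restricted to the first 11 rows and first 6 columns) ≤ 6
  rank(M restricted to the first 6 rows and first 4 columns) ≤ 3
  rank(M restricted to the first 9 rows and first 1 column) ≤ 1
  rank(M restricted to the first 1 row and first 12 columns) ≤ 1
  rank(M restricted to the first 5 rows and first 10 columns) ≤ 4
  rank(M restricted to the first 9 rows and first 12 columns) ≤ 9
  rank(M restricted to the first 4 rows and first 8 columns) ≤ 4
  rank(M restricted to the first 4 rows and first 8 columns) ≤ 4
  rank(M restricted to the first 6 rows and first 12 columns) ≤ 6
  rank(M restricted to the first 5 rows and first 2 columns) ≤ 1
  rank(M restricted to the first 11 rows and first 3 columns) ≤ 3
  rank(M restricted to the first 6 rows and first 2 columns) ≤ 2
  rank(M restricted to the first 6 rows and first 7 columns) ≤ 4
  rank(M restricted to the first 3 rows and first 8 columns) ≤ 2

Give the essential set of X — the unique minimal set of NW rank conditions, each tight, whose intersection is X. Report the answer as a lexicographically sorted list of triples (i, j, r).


Reconstructing r_w from the 41 given conditions:

  R[1]: 1 | 1 | 1 | 1 | 1 | 1 | 1 | 1 | 1 | 1 | 1 | 1
  R[2]: 1 | 1 | 1 | 1 | 1 | 1 | 1 | 1 | 2 | 2 | 2 | 2
  R[3]: 1 | 1 | 1 | 2 | 2 | 2 | 2 | 2 | 3 | 3 | 3 | 3
  R[4]: 1 | 1 | 1 | 2 | 2 | 2 | 2 | 2 | 3 | 3 | 4 | 4
  R[5]: 1 | 1 | 1 | 2 | 3 | 3 | 3 | 3 | 4 | 4 | 5 | 5
  R[6]: 1 | 2 | 2 | 3 | 4 | 4 | 4 | 4 | 5 | 5 | 6 | 6
  R[7]: 1 | 2 | 2 | 3 | 4 | 4 | 4 | 4 | 5 | 6 | 7 | 7
  R[8]: 1 | 2 | 2 | 3 | 4 | 4 | 4 | 4 | 5 | 6 | 7 | 8
  R[9]: 1 | 2 | 2 | 3 | 4 | 4 | 5 | 5 | 6 | 7 | 8 | 9
  R[10]: 1 | 2 | 2 | 3 | 4 | 5 | 6 | 6 | 7 | 8 | 9 | 10
  R[11]: 1 | 2 | 3 | 4 | 5 | 6 | 7 | 7 | 8 | 9 | 10 | 11
  R[12]: 1 | 2 | 3 | 4 | 5 | 6 | 7 | 8 | 9 | 10 | 11 | 12

reading off 1-entries of Δ²R: w = (1, 9, 4, 11, 5, 2, 10, 12, 7, 6, 3, 8).

ℓ(w)=29; the 7 essential cells (i,j,r):

[(2, 8, 1), (4, 8, 2), (4, 10, 3), (5, 3, 1), (8, 8, 4), (9, 6, 4), (10, 3, 2)]


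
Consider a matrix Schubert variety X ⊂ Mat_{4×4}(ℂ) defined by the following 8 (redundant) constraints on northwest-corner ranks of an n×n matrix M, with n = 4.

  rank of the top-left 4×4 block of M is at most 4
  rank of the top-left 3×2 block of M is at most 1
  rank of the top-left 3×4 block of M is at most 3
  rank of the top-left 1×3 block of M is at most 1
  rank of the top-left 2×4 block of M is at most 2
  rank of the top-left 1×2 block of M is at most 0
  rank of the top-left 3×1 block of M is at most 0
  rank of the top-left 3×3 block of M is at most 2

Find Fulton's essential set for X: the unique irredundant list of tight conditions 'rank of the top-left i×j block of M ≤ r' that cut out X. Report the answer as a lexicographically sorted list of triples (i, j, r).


Computing R[i][j] = min implied NW-rank bound (n=4, 8 conditions):

  i=1: 0 | 0 | 1 | 1
  i=2: 0 | 1 | 2 | 2
  i=3: 0 | 1 | 2 | 3
  i=4: 1 | 2 | 3 | 4

the unique w with this rank table is (3, 2, 4, 1).

|D(w)|=4, |Ess(w)|=2:

[(1, 2, 0), (3, 1, 0)]


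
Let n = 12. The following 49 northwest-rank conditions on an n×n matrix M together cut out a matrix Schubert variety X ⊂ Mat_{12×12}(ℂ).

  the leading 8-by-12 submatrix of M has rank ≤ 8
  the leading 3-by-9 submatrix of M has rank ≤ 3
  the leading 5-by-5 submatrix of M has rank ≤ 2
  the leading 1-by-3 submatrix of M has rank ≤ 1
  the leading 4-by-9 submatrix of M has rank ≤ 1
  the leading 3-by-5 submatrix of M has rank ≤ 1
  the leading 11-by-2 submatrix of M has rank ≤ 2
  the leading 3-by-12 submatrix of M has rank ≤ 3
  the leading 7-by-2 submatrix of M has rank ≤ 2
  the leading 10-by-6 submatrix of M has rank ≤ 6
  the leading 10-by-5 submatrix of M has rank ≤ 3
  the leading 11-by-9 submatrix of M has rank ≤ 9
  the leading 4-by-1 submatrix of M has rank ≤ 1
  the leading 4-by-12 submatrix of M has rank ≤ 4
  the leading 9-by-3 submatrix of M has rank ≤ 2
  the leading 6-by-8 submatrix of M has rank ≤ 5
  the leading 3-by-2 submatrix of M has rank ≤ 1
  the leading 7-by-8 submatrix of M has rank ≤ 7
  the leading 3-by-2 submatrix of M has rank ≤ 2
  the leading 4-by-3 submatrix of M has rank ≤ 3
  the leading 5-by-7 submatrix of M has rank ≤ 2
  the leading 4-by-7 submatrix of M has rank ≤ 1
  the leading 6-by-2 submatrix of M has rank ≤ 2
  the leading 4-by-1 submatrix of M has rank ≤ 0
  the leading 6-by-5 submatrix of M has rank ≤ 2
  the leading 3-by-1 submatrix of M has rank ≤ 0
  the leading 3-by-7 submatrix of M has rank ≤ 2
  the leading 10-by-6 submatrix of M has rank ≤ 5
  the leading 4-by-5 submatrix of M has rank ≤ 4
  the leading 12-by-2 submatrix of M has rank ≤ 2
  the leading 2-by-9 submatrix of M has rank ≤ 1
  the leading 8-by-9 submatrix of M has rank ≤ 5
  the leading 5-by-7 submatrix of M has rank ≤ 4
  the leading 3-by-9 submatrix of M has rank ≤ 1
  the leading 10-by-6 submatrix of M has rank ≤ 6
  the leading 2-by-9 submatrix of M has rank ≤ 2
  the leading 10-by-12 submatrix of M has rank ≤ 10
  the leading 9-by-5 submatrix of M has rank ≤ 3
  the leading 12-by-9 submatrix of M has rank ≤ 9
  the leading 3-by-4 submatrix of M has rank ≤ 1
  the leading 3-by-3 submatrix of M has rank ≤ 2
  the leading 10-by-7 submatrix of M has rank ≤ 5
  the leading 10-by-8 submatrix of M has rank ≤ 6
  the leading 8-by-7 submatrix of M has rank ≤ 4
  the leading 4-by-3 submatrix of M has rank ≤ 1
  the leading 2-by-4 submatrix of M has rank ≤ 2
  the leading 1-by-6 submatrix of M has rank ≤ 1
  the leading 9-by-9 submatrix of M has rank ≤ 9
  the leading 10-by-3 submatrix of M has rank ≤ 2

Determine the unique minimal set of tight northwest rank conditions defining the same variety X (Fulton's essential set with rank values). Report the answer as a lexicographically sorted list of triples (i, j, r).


Recovering R(i,j) via the rank-extension bound from the 49 conditions:

  0 | 1 | 1 | 1 | 1 | 1 | 1 | 1 | 1 | 1 | 1 | 1
  0 | 1 | 1 | 1 | 1 | 1 | 1 | 1 | 1 | 2 | 2 | 2
  0 | 1 | 1 | 1 | 1 | 1 | 1 | 1 | 1 | 2 | 3 | 3
  0 | 1 | 1 | 1 | 1 | 1 | 1 | 1 | 1 | 2 | 3 | 4
  1 | 2 | 2 | 2 | 2 | 2 | 2 | 2 | 2 | 3 | 4 | 5
  1 | 2 | 2 | 2 | 2 | 3 | 3 | 3 | 3 | 4 | 5 | 6
  1 | 2 | 2 | 3 | 3 | 4 | 4 | 4 | 4 | 5 | 6 | 7
  1 | 2 | 2 | 3 | 3 | 4 | 4 | 5 | 5 | 6 | 7 | 8
  1 | 2 | 2 | 3 | 3 | 4 | 5 | 6 | 6 | 7 | 8 | 9
  1 | 2 | 2 | 3 | 3 | 4 | 5 | 6 | 7 | 8 | 9 | 10
  1 | 2 | 3 | 4 | 4 | 5 | 6 | 7 | 8 | 9 | 10 | 11
  1 | 2 | 3 | 4 | 5 | 6 | 7 | 8 | 9 | 10 | 11 | 12

second differences of R give the permutation w = (2, 10, 11, 12, 1, 6, 4, 8, 7, 9, 3, 5).

6 SE-corners of the 36-cell Rothe diagram give Ess(w):

[(4, 1, 0), (4, 9, 1), (6, 5, 2), (8, 7, 4), (10, 3, 2), (10, 5, 3)]


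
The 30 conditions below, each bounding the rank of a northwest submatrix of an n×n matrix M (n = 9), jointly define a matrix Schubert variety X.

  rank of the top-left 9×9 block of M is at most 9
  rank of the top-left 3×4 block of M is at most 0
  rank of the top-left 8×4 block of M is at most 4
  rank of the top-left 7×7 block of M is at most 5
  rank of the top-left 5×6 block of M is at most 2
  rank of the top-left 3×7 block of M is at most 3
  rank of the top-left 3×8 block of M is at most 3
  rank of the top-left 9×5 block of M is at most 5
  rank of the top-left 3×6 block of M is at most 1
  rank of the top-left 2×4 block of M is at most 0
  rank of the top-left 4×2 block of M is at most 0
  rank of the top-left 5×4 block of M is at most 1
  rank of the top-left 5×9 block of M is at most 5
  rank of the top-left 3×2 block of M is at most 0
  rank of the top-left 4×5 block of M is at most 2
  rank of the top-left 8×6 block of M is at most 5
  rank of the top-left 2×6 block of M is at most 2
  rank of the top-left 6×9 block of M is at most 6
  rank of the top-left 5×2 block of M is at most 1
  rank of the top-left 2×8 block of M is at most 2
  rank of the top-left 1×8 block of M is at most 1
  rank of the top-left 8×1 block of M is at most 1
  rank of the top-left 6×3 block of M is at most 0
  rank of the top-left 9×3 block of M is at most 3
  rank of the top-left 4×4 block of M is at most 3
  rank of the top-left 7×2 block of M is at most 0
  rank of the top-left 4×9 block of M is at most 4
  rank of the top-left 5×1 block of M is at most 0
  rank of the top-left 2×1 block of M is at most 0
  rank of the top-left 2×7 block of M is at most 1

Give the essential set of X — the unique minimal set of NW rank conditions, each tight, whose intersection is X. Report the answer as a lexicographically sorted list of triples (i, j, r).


Propagating the 30 rank bounds to every northwest block:

  row 1: 0  0  0  0  1  1  1  1  1
  row 2: 0  0  0  0  1  1  1  2  2
  row 3: 0  0  0  0  1  1  2  3  3
  row 4: 0  0  0  1  2  2  3  4  4
  row 5: 0  0  0  1  2  2  3  4  5
  row 6: 0  0  0  1  2  3  4  5  6
  row 7: 0  0  1  2  3  4  5  6  7
  row 8: 1  1  2  3  4  5  6  7  8
  row 9: 1  2  3  4  5  6  7  8  9

the unique w with this rank table is (5, 8, 7, 4, 9, 6, 3, 1, 2).

6 SE-corners of the 27-cell Rothe diagram give Ess(w):

[(2, 7, 1), (3, 4, 0), (3, 6, 1), (5, 6, 2), (6, 3, 0), (7, 2, 0)]


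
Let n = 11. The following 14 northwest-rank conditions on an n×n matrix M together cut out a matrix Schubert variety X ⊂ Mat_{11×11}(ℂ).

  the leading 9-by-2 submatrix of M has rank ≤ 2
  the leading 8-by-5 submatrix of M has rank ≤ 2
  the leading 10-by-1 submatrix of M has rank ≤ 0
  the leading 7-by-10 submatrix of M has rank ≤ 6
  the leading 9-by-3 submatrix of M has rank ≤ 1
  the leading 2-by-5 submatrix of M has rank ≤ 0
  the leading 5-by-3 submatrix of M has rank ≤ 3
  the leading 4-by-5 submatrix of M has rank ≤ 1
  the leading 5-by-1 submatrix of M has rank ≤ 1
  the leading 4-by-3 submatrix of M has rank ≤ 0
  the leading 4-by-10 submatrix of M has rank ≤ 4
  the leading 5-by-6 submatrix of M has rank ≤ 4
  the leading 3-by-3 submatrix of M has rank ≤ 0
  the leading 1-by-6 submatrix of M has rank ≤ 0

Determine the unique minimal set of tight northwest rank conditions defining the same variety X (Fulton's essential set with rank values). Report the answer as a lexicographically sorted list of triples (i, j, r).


Rank table r_w(11×11) implied by the 14 constraints:

  0 | 0 | 0 | 0 | 0 | 0 | 1 | 1 | 1 | 1 | 1
  0 | 0 | 0 | 0 | 0 | 1 | 2 | 2 | 2 | 2 | 2
  0 | 0 | 0 | 1 | 1 | 2 | 3 | 3 | 3 | 3 | 3
  0 | 0 | 0 | 1 | 1 | 2 | 3 | 4 | 4 | 4 | 4
  0 | 1 | 1 | 2 | 2 | 3 | 4 | 5 | 5 | 5 | 5
  0 | 1 | 1 | 2 | 2 | 3 | 4 | 5 | 6 | 6 | 6
  0 | 1 | 1 | 2 | 2 | 3 | 4 | 5 | 6 | 6 | 7
  0 | 1 | 1 | 2 | 2 | 3 | 4 | 5 | 6 | 7 | 8
  0 | 1 | 1 | 2 | 3 | 4 | 5 | 6 | 7 | 8 | 9
  0 | 1 | 2 | 3 | 4 | 5 | 6 | 7 | 8 | 9 | 10
  1 | 2 | 3 | 4 | 5 | 6 | 7 | 8 | 9 | 10 | 11

the unique w with this rank table is (7, 6, 4, 8, 2, 9, 11, 10, 5, 3, 1).

8 SE-corners of the 32-cell Rothe diagram give Ess(w):

[(1, 6, 0), (2, 5, 0), (4, 3, 0), (4, 5, 1), (7, 10, 6), (8, 5, 2), (9, 3, 1), (10, 1, 0)]


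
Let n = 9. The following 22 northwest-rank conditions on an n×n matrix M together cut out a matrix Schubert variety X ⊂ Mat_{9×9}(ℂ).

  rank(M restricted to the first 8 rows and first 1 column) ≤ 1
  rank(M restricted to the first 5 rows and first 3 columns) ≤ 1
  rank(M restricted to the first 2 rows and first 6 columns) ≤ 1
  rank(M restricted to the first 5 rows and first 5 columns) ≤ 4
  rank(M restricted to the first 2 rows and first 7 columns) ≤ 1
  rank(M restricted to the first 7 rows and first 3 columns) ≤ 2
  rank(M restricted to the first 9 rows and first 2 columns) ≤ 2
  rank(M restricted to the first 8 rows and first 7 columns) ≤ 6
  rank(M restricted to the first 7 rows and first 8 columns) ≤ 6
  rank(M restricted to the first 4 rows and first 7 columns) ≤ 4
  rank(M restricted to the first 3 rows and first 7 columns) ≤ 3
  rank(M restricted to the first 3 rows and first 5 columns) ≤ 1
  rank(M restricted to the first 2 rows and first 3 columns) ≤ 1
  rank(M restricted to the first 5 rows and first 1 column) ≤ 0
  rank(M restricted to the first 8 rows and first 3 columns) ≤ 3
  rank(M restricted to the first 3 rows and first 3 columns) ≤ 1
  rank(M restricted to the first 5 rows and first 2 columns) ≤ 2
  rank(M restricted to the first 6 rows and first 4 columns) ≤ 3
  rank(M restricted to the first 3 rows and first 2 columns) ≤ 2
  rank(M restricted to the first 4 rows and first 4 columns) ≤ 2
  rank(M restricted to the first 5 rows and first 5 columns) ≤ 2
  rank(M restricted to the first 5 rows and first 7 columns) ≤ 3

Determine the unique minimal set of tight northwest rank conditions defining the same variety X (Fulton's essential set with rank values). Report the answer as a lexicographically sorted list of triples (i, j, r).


The tightest implied rank at each (i,j), from the 22 conditions:

  0 | 1 | 1 | 1 | 1 | 1 | 1 | 1 | 1
  0 | 1 | 1 | 1 | 1 | 1 | 1 | 2 | 2
  0 | 1 | 1 | 1 | 1 | 2 | 2 | 3 | 3
  0 | 1 | 1 | 2 | 2 | 3 | 3 | 4 | 4
  0 | 1 | 1 | 2 | 2 | 3 | 3 | 4 | 5
  1 | 2 | 2 | 3 | 3 | 4 | 4 | 5 | 6
  1 | 2 | 2 | 3 | 4 | 5 | 5 | 6 | 7
  1 | 2 | 3 | 4 | 5 | 6 | 6 | 7 | 8
  1 | 2 | 3 | 4 | 5 | 6 | 7 | 8 | 9

giving w = (2, 8, 6, 4, 9, 1, 5, 3, 7) via Δ²R.

Rothe diagram D(w) (18 cells), 7 SE-corners (essential conditions):

[(2, 7, 1), (3, 5, 1), (5, 1, 0), (5, 3, 1), (5, 5, 2), (5, 7, 3), (7, 3, 2)]


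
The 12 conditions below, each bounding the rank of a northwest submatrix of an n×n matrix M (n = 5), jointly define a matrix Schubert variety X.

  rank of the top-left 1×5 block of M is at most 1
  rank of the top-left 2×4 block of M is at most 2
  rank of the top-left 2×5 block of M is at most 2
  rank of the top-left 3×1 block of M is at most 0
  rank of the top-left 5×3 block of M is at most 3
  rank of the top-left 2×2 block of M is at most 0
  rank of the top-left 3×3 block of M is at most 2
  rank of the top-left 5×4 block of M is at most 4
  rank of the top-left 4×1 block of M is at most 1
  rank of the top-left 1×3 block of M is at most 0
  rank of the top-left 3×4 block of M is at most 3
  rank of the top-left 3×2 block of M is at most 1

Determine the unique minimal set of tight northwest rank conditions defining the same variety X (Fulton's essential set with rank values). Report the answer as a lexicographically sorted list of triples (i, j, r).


The tightest implied rank at each (i,j), from the 12 conditions:

  row 1: 0 | 0 | 0 | 1 | 1
  row 2: 0 | 0 | 1 | 2 | 2
  row 3: 0 | 1 | 2 | 3 | 3
  row 4: 1 | 2 | 3 | 4 | 4
  row 5: 1 | 2 | 3 | 4 | 5

so w = (4, 3, 2, 1, 5).

Fulton essential set (3 of the 6 Rothe cells):

[(1, 3, 0), (2, 2, 0), (3, 1, 0)]


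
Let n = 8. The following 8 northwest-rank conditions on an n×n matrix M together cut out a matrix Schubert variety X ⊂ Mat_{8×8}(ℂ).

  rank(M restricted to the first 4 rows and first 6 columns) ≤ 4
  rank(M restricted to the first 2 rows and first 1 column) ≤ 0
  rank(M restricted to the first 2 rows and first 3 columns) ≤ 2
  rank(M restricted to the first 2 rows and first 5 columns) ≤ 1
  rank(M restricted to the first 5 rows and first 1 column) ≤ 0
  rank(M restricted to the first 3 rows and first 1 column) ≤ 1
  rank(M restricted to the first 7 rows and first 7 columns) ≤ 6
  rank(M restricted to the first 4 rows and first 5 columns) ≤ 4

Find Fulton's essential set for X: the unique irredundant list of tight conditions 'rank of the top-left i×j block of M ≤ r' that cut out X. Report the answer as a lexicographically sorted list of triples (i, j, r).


Propagating the 8 rank bounds to every northwest block:

  row 1: 0, 1, 1, 1, 1, 1, 1, 1
  row 2: 0, 1, 1, 1, 1, 2, 2, 2
  row 3: 0, 1, 2, 2, 2, 3, 3, 3
  row 4: 0, 1, 2, 3, 3, 4, 4, 4
  row 5: 0, 1, 2, 3, 4, 5, 5, 5
  row 6: 1, 2, 3, 4, 5, 6, 6, 6
  row 7: 1, 2, 3, 4, 5, 6, 6, 7
  row 8: 1, 2, 3, 4, 5, 6, 7, 8

so w = (2, 6, 3, 4, 5, 1, 8, 7).

3 SE-corners of the 9-cell Rothe diagram give Ess(w):

[(2, 5, 1), (5, 1, 0), (7, 7, 6)]


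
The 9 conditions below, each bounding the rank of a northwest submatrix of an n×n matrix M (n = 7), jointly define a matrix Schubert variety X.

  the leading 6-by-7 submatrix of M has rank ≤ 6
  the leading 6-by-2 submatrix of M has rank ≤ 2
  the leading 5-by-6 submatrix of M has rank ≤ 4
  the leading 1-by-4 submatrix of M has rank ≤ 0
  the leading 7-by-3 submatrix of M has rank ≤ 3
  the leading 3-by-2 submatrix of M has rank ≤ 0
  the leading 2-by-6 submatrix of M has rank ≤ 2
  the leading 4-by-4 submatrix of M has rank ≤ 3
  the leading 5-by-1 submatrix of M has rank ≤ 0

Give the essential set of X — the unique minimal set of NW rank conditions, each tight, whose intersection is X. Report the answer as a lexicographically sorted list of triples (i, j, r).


Computing R[i][j] = min implied NW-rank bound (n=7, 9 conditions):

  0  0  0  0  1  1  1
  0  0  1  1  2  2  2
  0  0  1  2  3  3  3
  0  1  2  3  4  4  4
  0  1  2  3  4  4  5
  1  2  3  4  5  5  6
  1  2  3  4  5  6  7

giving w = (5, 3, 4, 2, 7, 1, 6) via Δ²R.

Fulton essential set (4 of the 11 Rothe cells):

[(1, 4, 0), (3, 2, 0), (5, 1, 0), (5, 6, 4)]


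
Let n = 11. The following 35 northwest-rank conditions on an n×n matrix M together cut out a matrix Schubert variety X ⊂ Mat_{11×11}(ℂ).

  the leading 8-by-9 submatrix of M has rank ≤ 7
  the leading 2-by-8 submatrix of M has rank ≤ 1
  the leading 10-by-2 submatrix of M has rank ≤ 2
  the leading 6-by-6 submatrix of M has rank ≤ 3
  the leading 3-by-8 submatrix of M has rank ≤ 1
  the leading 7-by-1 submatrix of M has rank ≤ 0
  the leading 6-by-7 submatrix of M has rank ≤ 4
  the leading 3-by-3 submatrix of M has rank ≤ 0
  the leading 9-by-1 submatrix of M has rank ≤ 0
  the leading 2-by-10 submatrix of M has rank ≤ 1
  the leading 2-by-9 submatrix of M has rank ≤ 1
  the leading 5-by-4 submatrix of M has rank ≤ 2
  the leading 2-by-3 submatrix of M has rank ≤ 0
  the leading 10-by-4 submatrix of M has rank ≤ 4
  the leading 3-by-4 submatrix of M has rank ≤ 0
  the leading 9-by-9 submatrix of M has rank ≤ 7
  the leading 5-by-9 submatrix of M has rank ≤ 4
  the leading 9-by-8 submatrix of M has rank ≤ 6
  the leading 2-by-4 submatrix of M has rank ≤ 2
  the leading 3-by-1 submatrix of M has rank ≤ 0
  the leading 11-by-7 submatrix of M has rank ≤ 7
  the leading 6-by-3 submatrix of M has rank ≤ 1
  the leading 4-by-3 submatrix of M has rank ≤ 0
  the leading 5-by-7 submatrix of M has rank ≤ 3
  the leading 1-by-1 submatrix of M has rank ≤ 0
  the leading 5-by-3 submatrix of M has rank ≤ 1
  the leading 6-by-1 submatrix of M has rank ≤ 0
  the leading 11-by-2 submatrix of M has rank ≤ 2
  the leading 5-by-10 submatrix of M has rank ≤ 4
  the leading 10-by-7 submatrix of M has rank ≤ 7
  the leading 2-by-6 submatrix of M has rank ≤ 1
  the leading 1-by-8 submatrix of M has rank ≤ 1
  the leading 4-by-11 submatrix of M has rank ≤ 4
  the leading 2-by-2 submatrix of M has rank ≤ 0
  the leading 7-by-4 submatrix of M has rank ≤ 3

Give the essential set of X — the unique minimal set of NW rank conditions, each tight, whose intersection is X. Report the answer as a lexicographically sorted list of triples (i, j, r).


Recovering R(i,j) via the rank-extension bound from the 35 conditions:

  row 1: 0, 0, 0, 0, 1, 1, 1, 1, 1, 1, 1
  row 2: 0, 0, 0, 0, 1, 1, 1, 1, 1, 1, 2
  row 3: 0, 0, 0, 0, 1, 1, 1, 1, 2, 2, 3
  row 4: 0, 0, 0, 1, 2, 2, 2, 2, 3, 3, 4
  row 5: 0, 1, 1, 2, 3, 3, 3, 3, 4, 4, 5
  row 6: 0, 1, 1, 2, 3, 3, 4, 4, 5, 5, 6
  row 7: 0, 1, 2, 3, 4, 4, 5, 5, 6, 6, 7
  row 8: 0, 1, 2, 3, 4, 5, 6, 6, 7, 7, 8
  row 9: 0, 1, 2, 3, 4, 5, 6, 6, 7, 8, 9
  row 10: 1, 2, 3, 4, 5, 6, 7, 7, 8, 9, 10
  row 11: 1, 2, 3, 4, 5, 6, 7, 8, 9, 10, 11

so w = (5, 11, 9, 4, 2, 7, 3, 6, 10, 1, 8).

ℓ(w)=31; the 8 essential cells (i,j,r):

[(2, 10, 1), (3, 4, 0), (3, 8, 1), (4, 3, 0), (6, 3, 1), (6, 6, 3), (9, 1, 0), (9, 8, 6)]


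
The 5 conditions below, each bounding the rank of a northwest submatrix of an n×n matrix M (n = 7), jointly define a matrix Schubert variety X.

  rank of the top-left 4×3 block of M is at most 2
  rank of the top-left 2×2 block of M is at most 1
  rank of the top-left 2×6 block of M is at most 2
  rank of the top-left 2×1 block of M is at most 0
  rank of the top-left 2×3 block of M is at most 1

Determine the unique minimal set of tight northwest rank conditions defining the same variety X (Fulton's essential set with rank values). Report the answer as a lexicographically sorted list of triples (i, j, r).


Computing R[i][j] = min implied NW-rank bound (n=7, 5 conditions):

  R[1]: 0, 1, 1, 1, 1, 1, 1
  R[2]: 0, 1, 1, 2, 2, 2, 2
  R[3]: 1, 2, 2, 3, 3, 3, 3
  R[4]: 1, 2, 2, 3, 4, 4, 4
  R[5]: 1, 2, 3, 4, 5, 5, 5
  R[6]: 1, 2, 3, 4, 5, 6, 6
  R[7]: 1, 2, 3, 4, 5, 6, 7

the unique w with this rank table is (2, 4, 1, 5, 3, 6, 7).

Fulton essential set (3 of the 4 Rothe cells):

[(2, 1, 0), (2, 3, 1), (4, 3, 2)]


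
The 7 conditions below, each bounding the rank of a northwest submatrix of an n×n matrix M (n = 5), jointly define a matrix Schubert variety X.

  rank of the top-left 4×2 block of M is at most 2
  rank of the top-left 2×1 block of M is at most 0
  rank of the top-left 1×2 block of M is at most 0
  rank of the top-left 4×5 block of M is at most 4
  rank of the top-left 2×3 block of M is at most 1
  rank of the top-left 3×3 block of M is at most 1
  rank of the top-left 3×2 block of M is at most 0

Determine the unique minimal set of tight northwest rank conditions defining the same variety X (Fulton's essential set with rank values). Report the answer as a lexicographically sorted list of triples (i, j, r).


Rank table r_w(5×5) implied by the 7 constraints:

  0 | 0 | 1 | 1 | 1
  0 | 0 | 1 | 2 | 2
  0 | 0 | 1 | 2 | 3
  1 | 1 | 2 | 3 | 4
  1 | 2 | 3 | 4 | 5

the unique w with this rank table is (3, 4, 5, 1, 2).

|D(w)|=6, |Ess(w)|=1:

[(3, 2, 0)]


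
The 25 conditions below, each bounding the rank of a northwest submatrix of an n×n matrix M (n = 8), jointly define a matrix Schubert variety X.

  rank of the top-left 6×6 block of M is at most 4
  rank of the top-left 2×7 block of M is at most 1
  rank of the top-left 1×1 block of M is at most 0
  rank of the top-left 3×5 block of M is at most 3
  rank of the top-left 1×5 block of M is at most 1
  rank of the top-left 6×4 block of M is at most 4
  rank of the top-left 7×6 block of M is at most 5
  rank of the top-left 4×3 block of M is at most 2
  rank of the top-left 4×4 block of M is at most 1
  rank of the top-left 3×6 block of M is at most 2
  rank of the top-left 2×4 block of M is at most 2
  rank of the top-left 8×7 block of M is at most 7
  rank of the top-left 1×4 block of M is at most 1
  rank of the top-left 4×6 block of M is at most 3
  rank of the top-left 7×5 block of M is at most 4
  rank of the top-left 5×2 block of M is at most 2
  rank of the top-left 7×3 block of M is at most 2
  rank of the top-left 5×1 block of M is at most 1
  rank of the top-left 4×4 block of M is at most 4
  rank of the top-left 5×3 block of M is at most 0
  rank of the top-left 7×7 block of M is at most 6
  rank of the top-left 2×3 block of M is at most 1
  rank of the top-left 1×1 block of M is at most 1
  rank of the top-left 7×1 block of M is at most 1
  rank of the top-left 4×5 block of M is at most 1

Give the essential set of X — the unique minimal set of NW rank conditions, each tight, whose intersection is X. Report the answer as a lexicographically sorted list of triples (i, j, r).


Computing R[i][j] = min implied NW-rank bound (n=8, 25 conditions):

  row 1: 0 | 0 | 0 | 1 | 1 | 1 | 1 | 1
  row 2: 0 | 0 | 0 | 1 | 1 | 1 | 1 | 2
  row 3: 0 | 0 | 0 | 1 | 1 | 2 | 2 | 3
  row 4: 0 | 0 | 0 | 1 | 1 | 2 | 3 | 4
  row 5: 0 | 0 | 0 | 1 | 2 | 3 | 4 | 5
  row 6: 1 | 1 | 1 | 2 | 3 | 4 | 5 | 6
  row 7: 1 | 2 | 2 | 3 | 4 | 5 | 6 | 7
  row 8: 1 | 2 | 3 | 4 | 5 | 6 | 7 | 8

so w = (4, 8, 6, 7, 5, 1, 2, 3).

ℓ(w)=20; the 3 essential cells (i,j,r):

[(2, 7, 1), (4, 5, 1), (5, 3, 0)]


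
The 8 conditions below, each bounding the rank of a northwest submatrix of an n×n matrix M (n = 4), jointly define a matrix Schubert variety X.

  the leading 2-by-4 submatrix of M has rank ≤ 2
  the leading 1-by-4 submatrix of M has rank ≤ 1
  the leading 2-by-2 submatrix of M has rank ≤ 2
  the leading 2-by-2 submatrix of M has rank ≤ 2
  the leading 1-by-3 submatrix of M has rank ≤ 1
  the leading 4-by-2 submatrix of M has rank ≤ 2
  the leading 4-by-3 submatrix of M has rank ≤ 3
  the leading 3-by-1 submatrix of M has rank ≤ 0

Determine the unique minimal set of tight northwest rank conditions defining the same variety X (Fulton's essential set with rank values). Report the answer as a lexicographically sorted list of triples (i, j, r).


Computing R[i][j] = min implied NW-rank bound (n=4, 8 conditions):

  i=1: 0, 1, 1, 1
  i=2: 0, 1, 2, 2
  i=3: 0, 1, 2, 3
  i=4: 1, 2, 3, 4

giving w = (2, 3, 4, 1) via Δ²R.

1 SE-corner of the 3-cell Rothe diagram gives Ess(w):

[(3, 1, 0)]


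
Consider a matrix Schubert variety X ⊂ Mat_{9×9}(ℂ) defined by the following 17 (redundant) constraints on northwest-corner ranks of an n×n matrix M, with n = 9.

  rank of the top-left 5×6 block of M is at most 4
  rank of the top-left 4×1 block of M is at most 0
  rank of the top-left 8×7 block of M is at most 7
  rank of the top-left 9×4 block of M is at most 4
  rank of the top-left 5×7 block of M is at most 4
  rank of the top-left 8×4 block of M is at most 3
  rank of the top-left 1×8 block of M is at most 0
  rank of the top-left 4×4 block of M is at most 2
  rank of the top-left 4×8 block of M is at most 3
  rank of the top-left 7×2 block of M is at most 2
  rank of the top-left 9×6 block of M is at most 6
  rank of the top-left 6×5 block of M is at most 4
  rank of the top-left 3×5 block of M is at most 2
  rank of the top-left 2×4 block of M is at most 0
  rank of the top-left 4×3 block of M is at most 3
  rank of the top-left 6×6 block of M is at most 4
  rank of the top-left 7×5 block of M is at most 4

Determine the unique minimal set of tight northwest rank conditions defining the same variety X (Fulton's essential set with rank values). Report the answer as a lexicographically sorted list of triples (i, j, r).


Recovering R(i,j) via the rank-extension bound from the 17 conditions:

  R[1]: 0 | 0 | 0 | 0 | 0 | 0 | 0 | 0 | 1
  R[2]: 0 | 0 | 0 | 0 | 1 | 1 | 1 | 1 | 2
  R[3]: 0 | 1 | 1 | 1 | 2 | 2 | 2 | 2 | 3
  R[4]: 0 | 1 | 2 | 2 | 3 | 3 | 3 | 3 | 4
  R[5]: 1 | 2 | 3 | 3 | 4 | 4 | 4 | 4 | 5
  R[6]: 1 | 2 | 3 | 3 | 4 | 4 | 5 | 5 | 6
  R[7]: 1 | 2 | 3 | 3 | 4 | 5 | 6 | 6 | 7
  R[8]: 1 | 2 | 3 | 3 | 4 | 5 | 6 | 7 | 8
  R[9]: 1 | 2 | 3 | 4 | 5 | 6 | 7 | 8 | 9

second differences of R give the permutation w = (9, 5, 2, 3, 1, 7, 6, 8, 4).

5 SE-corners of the 18-cell Rothe diagram give Ess(w):

[(1, 8, 0), (2, 4, 0), (4, 1, 0), (6, 6, 4), (8, 4, 3)]


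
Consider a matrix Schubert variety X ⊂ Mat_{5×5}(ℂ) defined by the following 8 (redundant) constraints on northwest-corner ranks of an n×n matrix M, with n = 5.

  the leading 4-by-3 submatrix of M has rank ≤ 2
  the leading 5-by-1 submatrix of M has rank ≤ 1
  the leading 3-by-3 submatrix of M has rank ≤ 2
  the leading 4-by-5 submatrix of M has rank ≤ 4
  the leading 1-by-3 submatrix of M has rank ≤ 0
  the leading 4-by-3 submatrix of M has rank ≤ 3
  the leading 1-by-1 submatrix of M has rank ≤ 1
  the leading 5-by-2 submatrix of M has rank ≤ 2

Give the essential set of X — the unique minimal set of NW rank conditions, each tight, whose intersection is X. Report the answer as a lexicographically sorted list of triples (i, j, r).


The tightest implied rank at each (i,j), from the 8 conditions:

  row 1: 0 0 0 1 1
  row 2: 1 1 1 2 2
  row 3: 1 2 2 3 3
  row 4: 1 2 2 3 4
  row 5: 1 2 3 4 5

the unique w with this rank table is (4, 1, 2, 5, 3).

Rothe diagram D(w) (4 cells), 2 SE-corners (essential conditions):

[(1, 3, 0), (4, 3, 2)]


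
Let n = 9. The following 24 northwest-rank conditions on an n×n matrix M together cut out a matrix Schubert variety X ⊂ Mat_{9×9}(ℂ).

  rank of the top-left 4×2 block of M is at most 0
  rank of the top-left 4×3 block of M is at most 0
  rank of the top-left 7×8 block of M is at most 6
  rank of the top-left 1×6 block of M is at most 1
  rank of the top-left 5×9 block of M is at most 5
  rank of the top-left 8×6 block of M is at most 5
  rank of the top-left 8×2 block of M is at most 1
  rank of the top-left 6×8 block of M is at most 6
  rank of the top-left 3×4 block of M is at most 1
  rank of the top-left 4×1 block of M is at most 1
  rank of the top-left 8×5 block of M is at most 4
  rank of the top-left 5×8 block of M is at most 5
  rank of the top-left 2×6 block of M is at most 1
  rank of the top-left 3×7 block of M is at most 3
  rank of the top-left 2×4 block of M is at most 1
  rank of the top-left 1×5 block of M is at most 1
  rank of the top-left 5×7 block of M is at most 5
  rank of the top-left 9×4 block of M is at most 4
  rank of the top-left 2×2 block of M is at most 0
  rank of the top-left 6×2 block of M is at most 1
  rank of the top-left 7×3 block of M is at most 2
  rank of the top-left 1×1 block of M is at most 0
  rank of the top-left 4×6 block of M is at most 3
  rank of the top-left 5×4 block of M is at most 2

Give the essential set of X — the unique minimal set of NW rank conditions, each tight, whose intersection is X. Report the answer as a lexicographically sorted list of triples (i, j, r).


Reconstructing r_w from the 24 given conditions:

  row 1: 0 0 0 1 1 1 1 1 1
  row 2: 0 0 0 1 1 1 2 2 2
  row 3: 0 0 0 1 2 2 3 3 3
  row 4: 0 0 0 1 2 3 4 4 4
  row 5: 1 1 1 2 3 4 5 5 5
  row 6: 1 1 2 3 4 5 6 6 6
  row 7: 1 1 2 3 4 5 6 6 7
  row 8: 1 1 2 3 4 5 6 7 8
  row 9: 1 2 3 4 5 6 7 8 9

reading off 1-entries of Δ²R: w = (4, 7, 5, 6, 1, 3, 9, 8, 2).

D(w) has 18 cells with 4 SE-corners; essential set:

[(2, 6, 1), (4, 3, 0), (7, 8, 6), (8, 2, 1)]


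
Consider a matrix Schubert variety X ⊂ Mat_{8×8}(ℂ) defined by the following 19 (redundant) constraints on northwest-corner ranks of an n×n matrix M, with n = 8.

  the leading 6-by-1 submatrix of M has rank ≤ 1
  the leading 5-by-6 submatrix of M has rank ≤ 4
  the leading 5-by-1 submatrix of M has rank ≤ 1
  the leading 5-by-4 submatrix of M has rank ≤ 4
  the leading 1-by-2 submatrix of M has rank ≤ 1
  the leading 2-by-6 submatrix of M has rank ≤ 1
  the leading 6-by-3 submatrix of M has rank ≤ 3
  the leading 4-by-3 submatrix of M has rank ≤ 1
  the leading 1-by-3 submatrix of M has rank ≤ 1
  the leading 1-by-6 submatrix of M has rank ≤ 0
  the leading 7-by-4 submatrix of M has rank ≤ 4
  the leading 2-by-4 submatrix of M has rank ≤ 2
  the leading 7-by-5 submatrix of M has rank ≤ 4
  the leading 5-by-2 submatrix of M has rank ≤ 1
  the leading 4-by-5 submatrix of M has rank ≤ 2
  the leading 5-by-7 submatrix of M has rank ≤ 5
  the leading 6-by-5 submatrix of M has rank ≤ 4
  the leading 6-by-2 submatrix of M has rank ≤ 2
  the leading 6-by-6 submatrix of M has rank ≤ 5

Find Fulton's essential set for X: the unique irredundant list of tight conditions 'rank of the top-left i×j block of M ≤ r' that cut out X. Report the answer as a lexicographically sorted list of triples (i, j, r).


The tightest implied rank at each (i,j), from the 19 conditions:

  R[1]: 0, 0, 0, 0, 0, 0, 1, 1
  R[2]: 1, 1, 1, 1, 1, 1, 2, 2
  R[3]: 1, 1, 1, 2, 2, 2, 3, 3
  R[4]: 1, 1, 1, 2, 2, 3, 4, 4
  R[5]: 1, 1, 2, 3, 3, 4, 5, 5
  R[6]: 1, 2, 3, 4, 4, 5, 6, 6
  R[7]: 1, 2, 3, 4, 4, 5, 6, 7
  R[8]: 1, 2, 3, 4, 5, 6, 7, 8

second differences of R give the permutation w = (7, 1, 4, 6, 3, 2, 8, 5).

5 SE-corners of the 13-cell Rothe diagram give Ess(w):

[(1, 6, 0), (4, 3, 1), (4, 5, 2), (5, 2, 1), (7, 5, 4)]


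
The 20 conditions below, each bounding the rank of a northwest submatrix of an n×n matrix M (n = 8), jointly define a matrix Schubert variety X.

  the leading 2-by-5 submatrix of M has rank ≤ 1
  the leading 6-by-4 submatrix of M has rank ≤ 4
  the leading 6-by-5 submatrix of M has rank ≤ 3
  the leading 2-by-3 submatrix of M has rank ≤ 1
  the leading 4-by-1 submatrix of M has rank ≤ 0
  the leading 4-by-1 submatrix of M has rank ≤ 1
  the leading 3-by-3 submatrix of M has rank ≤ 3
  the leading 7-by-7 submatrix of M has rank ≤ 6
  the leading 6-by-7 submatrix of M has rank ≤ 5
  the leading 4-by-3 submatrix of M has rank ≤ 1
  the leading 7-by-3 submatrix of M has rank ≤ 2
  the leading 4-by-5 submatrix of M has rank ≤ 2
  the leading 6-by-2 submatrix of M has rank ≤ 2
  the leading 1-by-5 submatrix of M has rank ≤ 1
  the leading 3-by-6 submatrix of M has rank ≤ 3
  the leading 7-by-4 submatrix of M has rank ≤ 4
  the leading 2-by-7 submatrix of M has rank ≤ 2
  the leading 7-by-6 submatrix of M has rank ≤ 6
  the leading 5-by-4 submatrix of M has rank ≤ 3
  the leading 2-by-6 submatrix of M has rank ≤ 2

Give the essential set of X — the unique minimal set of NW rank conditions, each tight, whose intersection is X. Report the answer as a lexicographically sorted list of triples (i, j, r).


Recovering R(i,j) via the rank-extension bound from the 20 conditions:

  row 1: 0 1 1 1 1 1 1 1
  row 2: 0 1 1 1 1 2 2 2
  row 3: 0 1 1 2 2 3 3 3
  row 4: 0 1 1 2 2 3 4 4
  row 5: 1 2 2 3 3 4 5 5
  row 6: 1 2 2 3 3 4 5 6
  row 7: 1 2 2 3 4 5 6 7
  row 8: 1 2 3 4 5 6 7 8

giving w = (2, 6, 4, 7, 1, 8, 5, 3) via Δ²R.

Rothe diagram D(w) (13 cells), 6 SE-corners (essential conditions):

[(2, 5, 1), (4, 1, 0), (4, 3, 1), (4, 5, 2), (6, 5, 3), (7, 3, 2)]


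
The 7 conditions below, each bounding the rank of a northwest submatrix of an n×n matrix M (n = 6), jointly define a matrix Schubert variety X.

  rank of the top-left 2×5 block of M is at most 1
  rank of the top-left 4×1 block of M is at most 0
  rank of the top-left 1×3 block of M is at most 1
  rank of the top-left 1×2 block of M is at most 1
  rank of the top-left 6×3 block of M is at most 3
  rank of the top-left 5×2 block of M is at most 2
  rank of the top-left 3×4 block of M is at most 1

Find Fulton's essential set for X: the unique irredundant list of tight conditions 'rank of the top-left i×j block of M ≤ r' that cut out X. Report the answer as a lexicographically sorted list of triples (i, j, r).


The tightest implied rank at each (i,j), from the 7 conditions:

  row 1: 0, 1, 1, 1, 1, 1
  row 2: 0, 1, 1, 1, 1, 2
  row 3: 0, 1, 1, 1, 2, 3
  row 4: 0, 1, 2, 2, 3, 4
  row 5: 1, 2, 3, 3, 4, 5
  row 6: 1, 2, 3, 4, 5, 6

hence w(1..6) = (2, 6, 5, 3, 1, 4).

|D(w)|=9, |Ess(w)|=3:

[(2, 5, 1), (3, 4, 1), (4, 1, 0)]


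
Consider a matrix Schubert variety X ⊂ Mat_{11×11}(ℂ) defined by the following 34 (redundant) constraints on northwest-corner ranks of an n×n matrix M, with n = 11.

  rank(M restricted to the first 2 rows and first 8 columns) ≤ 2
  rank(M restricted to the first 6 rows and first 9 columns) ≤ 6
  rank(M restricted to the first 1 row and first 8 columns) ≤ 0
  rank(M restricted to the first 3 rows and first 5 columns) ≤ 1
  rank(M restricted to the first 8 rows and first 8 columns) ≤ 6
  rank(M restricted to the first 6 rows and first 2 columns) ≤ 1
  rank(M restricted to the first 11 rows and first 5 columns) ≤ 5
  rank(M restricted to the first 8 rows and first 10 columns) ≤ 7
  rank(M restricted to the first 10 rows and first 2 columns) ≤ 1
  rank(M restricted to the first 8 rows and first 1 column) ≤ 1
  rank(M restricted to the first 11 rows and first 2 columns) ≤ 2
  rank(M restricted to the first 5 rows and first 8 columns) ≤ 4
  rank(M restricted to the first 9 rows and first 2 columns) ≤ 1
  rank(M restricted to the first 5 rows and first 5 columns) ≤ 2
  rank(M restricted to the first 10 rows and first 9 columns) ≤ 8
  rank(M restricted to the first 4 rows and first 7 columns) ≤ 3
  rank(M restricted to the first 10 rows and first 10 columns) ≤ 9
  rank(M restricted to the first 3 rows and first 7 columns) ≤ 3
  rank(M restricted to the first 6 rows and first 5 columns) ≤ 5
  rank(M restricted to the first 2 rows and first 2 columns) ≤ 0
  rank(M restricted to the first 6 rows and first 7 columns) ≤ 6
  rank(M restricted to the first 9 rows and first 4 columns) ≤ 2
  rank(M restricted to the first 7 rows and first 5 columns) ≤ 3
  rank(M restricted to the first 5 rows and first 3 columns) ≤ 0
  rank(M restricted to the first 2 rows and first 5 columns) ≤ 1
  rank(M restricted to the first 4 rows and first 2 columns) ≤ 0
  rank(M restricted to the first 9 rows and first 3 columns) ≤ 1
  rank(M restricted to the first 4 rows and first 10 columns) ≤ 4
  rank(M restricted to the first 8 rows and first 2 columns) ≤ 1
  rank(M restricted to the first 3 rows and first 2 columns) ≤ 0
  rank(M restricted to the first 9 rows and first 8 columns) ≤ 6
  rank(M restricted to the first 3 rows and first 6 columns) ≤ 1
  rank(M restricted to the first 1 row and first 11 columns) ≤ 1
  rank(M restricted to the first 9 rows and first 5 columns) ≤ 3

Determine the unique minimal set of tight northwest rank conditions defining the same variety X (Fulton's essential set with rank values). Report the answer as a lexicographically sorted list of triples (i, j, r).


Reconstructing r_w from the 34 given conditions:

  row 1: 0 0 0 0 0 0 0 0 1 1 1
  row 2: 0 0 0 1 1 1 1 1 2 2 2
  row 3: 0 0 0 1 1 1 2 2 3 3 3
  row 4: 0 0 0 1 2 2 3 3 4 4 4
  row 5: 0 0 0 1 2 3 4 4 5 5 5
  row 6: 1 1 1 2 3 4 5 5 6 6 6
  row 7: 1 1 1 2 3 4 5 6 7 7 7
  row 8: 1 1 1 2 3 4 5 6 7 7 8
  row 9: 1 1 1 2 3 4 5 6 7 8 9
  row 10: 1 1 2 3 4 5 6 7 8 9 10
  row 11: 1 2 3 4 5 6 7 8 9 10 11

the unique w with this rank table is (9, 4, 7, 5, 6, 1, 8, 11, 10, 3, 2).

ℓ(w)=30; the 6 essential cells (i,j,r):

[(1, 8, 0), (3, 6, 1), (5, 3, 0), (8, 10, 7), (9, 3, 1), (10, 2, 1)]
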